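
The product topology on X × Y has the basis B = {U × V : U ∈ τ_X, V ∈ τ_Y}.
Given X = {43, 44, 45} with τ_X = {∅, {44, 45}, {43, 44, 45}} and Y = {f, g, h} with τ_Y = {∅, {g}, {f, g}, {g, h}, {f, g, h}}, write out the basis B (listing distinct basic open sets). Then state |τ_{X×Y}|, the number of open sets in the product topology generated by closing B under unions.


Basis B = {∅ × ∅, {44, 45} × {g}, {43, 44, 45} × {g}, {44, 45} × {f, g}, {44, 45} × {g, h}, {43, 44, 45} × {f, g}, {43, 44, 45} × {g, h}, {44, 45} × {f, g, h}, {43, 44, 45} × {f, g, h}}; |τ_{X×Y}| = 14.

Enumerate products U × V with U ∈ τ_X, V ∈ τ_Y (deduplicated):
  ∅ × ∅ = {} (∅)
  {44, 45} × {g} = {(44,g), (45,g)}
  {43, 44, 45} × {g} = {(43,g), (44,g), (45,g)}
  {44, 45} × {f, g} = {(44,f), (44,g), (45,f), (45,g)}
  {44, 45} × {g, h} = {(44,g), (44,h), (45,g), (45,h)}
  {43, 44, 45} × {f, g} = {(43,f), (43,g), (44,f), (44,g), (45,f), (45,g)}
  {43, 44, 45} × {g, h} = {(43,g), (43,h), (44,g), (44,h), (45,g), (45,h)}
  {44, 45} × {f, g, h} = {(44,f), (44,g), (44,h), (45,f), (45,g), (45,h)}
  {43, 44, 45} × {f, g, h} = {(43,f), (43,g), (43,h), (44,f), (44,g), (44,h), (45,f), (45,g), (45,h)}
These 9 distinct sets form the basis B.
Close under arbitrary unions to get τ_{X×Y}; counting gives |τ_{X×Y}| = 14.


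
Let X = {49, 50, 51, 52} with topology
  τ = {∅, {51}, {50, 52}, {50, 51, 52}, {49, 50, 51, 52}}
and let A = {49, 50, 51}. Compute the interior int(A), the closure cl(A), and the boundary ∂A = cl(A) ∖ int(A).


int(A) = {51}, cl(A) = {49, 50, 51, 52}, ∂A = {49, 50, 52}.

Closed sets in (X, τ) are complements of opens:
  closed(X, τ) = {∅, {49}, {49, 51}, {49, 50, 52}, {49, 50, 51, 52}}.
int(A) = ⋃ {U ∈ τ : U ⊆ A}. Opens contained in A: ∅, {51}.
Taking the union of these: int(A) = {51}.
cl(A) = ⋂ {C closed : A ⊆ C}. Closed sets containing A: {49, 50, 51, 52}.
Intersecting these: cl(A) = {49, 50, 51, 52}.
∂A = cl(A) ∖ int(A) = {49, 50, 51, 52} ∖ {51} = {49, 50, 52}.


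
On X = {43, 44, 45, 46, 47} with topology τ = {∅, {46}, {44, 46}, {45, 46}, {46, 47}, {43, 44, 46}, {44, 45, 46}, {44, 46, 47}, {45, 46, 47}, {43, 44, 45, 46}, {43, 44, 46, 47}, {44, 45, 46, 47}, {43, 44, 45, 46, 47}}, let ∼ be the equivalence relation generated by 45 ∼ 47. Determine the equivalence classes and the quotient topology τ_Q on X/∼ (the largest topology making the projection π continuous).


X/∼ = {[43], [44], [45=47], [46]}; |τ_Q| = 7.

Equivalence classes: [43], [44], [45=47], [46].
Quotient map π: X → X/∼ sends 43 ↦ [43], 44 ↦ [44], 45 ↦ [45=47], 46 ↦ [46], 47 ↦ [45=47].
For each subset V ⊆ X/∼, compute π^{-1}(V) ⊆ X and check whether π^{-1}(V) ∈ τ. V is open in τ_Q iff π^{-1}(V) ∈ τ.
  V = {}: π^{-1}(V) = ∅ ∈ τ ✓.
  V = {[43]}: π^{-1}(V) = {43} ∉ τ ✗.
  V = {[44]}: π^{-1}(V) = {44} ∉ τ ✗.
  V = {[43], [44]}: π^{-1}(V) = {43, 44} ∉ τ ✗.
  V = {[45=47]}: π^{-1}(V) = {45, 47} ∉ τ ✗.
  V = {[43], [45=47]}: π^{-1}(V) = {43, 45, 47} ∉ τ ✗.
  V = {[44], [45=47]}: π^{-1}(V) = {44, 45, 47} ∉ τ ✗.
  V = {[43], [44], [45=47]}: π^{-1}(V) = {43, 44, 45, 47} ∉ τ ✗.
  V = {[46]}: π^{-1}(V) = {46} ∈ τ ✓.
  V = {[43], [46]}: π^{-1}(V) = {43, 46} ∉ τ ✗.
  V = {[44], [46]}: π^{-1}(V) = {44, 46} ∈ τ ✓.
  V = {[43], [44], [46]}: π^{-1}(V) = {43, 44, 46} ∈ τ ✓.
  V = {[45=47], [46]}: π^{-1}(V) = {45, 46, 47} ∈ τ ✓.
  V = {[43], [45=47], [46]}: π^{-1}(V) = {43, 45, 46, 47} ∉ τ ✗.
  V = {[44], [45=47], [46]}: π^{-1}(V) = {44, 45, 46, 47} ∈ τ ✓.
  V = {[43], [44], [45=47], [46]}: π^{-1}(V) = {43, 44, 45, 46, 47} ∈ τ ✓.
Open sets in the quotient: τ_Q = {{}, {[46]}, {[44], [46]}, {[43], [44], [46]}, {[45=47], [46]}, {[44], [45=47], [46]}, {[43], [44], [45=47], [46]}} (7 elements).


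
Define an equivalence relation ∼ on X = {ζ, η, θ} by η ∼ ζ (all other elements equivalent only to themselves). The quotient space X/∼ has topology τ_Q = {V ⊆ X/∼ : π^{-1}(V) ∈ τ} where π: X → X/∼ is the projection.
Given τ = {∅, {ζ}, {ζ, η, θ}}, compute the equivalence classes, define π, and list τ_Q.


X/∼ = {[ζ=η], [θ]}; |τ_Q| = 2.

Equivalence classes: [ζ=η], [θ].
Quotient map π: X → X/∼ sends ζ ↦ [ζ=η], η ↦ [ζ=η], θ ↦ [θ].
For each subset V ⊆ X/∼, compute π^{-1}(V) ⊆ X and check whether π^{-1}(V) ∈ τ. V is open in τ_Q iff π^{-1}(V) ∈ τ.
  V = {}: π^{-1}(V) = ∅ ∈ τ ✓.
  V = {[ζ=η]}: π^{-1}(V) = {ζ, η} ∉ τ ✗.
  V = {[θ]}: π^{-1}(V) = {θ} ∉ τ ✗.
  V = {[ζ=η], [θ]}: π^{-1}(V) = {ζ, η, θ} ∈ τ ✓.
Open sets in the quotient: τ_Q = {{}, {[ζ=η], [θ]}} (2 elements).


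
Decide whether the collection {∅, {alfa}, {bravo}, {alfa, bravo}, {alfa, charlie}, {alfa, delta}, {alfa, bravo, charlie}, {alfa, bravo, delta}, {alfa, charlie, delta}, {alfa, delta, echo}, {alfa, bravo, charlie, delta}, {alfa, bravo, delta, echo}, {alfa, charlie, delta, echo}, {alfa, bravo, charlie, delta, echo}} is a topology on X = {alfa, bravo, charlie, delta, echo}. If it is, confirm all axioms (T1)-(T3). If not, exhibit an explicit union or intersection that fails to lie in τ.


τ IS a topology on X.

Axiom (T1): ∅ ∈ τ? Yes; X ∈ τ? Yes.
Axiom (T2/T3): check pairwise unions and intersections of members of τ.
All pairwise intersections and unions checked — each lies in τ. Therefore τ satisfies (T1), (T2), (T3): it IS a topology on X.


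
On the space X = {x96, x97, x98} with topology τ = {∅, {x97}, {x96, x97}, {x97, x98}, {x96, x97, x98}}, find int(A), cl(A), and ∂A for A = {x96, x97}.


int(A) = {x96, x97}, cl(A) = {x96, x97, x98}, ∂A = {x98}.

Closed sets in (X, τ) are complements of opens:
  closed(X, τ) = {∅, {x96}, {x98}, {x96, x98}, {x96, x97, x98}}.
int(A) = ⋃ {U ∈ τ : U ⊆ A}. Opens contained in A: ∅, {x97}, {x96, x97}.
Taking the union of these: int(A) = {x96, x97}.
cl(A) = ⋂ {C closed : A ⊆ C}. Closed sets containing A: {x96, x97, x98}.
Intersecting these: cl(A) = {x96, x97, x98}.
∂A = cl(A) ∖ int(A) = {x96, x97, x98} ∖ {x96, x97} = {x98}.


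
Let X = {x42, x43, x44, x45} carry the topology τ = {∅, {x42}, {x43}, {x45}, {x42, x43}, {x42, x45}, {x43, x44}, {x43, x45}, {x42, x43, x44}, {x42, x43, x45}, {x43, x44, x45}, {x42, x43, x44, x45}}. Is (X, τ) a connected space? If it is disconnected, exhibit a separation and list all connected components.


(X, τ) is disconnected; components = [{x42}, {x45}, {x43, x44}].

Find clopen sets (U ∈ τ with X ∖ U ∈ τ):
  U = ∅, X ∖ U = {x42, x43, x44, x45} — both open, so U is clopen.
  U = {x42}, X ∖ U = {x43, x44, x45} — both open, so U is clopen.
  U = {x45}, X ∖ U = {x42, x43, x44} — both open, so U is clopen.
  U = {x42, x45}, X ∖ U = {x43, x44} — both open, so U is clopen.
  U = {x43, x44}, X ∖ U = {x42, x45} — both open, so U is clopen.
  U = {x42, x43, x44}, X ∖ U = {x45} — both open, so U is clopen.
  U = {x43, x44, x45}, X ∖ U = {x42} — both open, so U is clopen.
  U = {x42, x43, x44, x45}, X ∖ U = ∅ — both open, so U is clopen.
Nontrivial clopen(s) exist: e.g. {x42, x43, x44}. So (X, τ) is disconnected.
Compute connected components by grouping points that agree on all clopens:
  component: {x42}
  component: {x45}
  component: {x43, x44}


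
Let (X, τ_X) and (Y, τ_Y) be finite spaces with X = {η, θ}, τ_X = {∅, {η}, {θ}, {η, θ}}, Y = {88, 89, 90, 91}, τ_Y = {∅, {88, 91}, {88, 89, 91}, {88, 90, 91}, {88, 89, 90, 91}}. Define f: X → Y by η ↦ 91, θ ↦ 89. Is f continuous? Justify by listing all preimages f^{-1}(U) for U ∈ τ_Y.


f IS continuous.

Compute f^{-1}(U) for each U ∈ τ_Y:
  U = ∅: f^{-1}(U) = ∅ ∈ τ_X ✓.
  U = {88, 91}: f^{-1}(U) = {η} ∈ τ_X ✓.
  U = {88, 89, 91}: f^{-1}(U) = {η, θ} ∈ τ_X ✓.
  U = {88, 90, 91}: f^{-1}(U) = {η} ∈ τ_X ✓.
  U = {88, 89, 90, 91}: f^{-1}(U) = {η, θ} ∈ τ_X ✓.
Every preimage lies in τ_X, so f IS continuous.


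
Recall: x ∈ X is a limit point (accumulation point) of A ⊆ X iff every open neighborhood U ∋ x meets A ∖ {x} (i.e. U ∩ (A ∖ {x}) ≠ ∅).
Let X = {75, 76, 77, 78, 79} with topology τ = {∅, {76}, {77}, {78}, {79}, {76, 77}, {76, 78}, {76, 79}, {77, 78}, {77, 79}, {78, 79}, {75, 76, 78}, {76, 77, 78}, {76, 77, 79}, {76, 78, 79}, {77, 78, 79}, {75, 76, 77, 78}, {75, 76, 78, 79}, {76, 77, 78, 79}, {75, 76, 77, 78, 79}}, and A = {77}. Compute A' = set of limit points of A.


A' = ∅

For each x ∈ X, list the open sets U ∈ τ with x ∈ U, then check whether U ∩ (A ∖ {x}) ≠ ∅ for every such U.
  x = 75: open {75, 76, 78} ∋ x has {75, 76, 78} ∩ (A ∖ {75}) = ∅, so x is NOT a limit point.
  x = 76: open {76} ∋ x has {76} ∩ (A ∖ {76}) = ∅, so x is NOT a limit point.
  x = 77: open {77} ∋ x has {77} ∩ (A ∖ {77}) = ∅, so x is NOT a limit point.
  x = 78: open {78} ∋ x has {78} ∩ (A ∖ {78}) = ∅, so x is NOT a limit point.
  x = 79: open {79} ∋ x has {79} ∩ (A ∖ {79}) = ∅, so x is NOT a limit point.
Collecting: A' = ∅.


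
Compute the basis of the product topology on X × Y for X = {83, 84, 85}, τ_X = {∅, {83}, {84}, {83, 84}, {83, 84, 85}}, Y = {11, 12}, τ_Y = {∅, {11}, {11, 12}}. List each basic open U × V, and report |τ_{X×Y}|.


Basis B = {∅ × ∅, {83} × {11}, {84} × {11}, {83} × {11, 12}, {83, 84} × {11}, {84} × {11, 12}, {83, 84, 85} × {11}, {83, 84} × {11, 12}, {83, 84, 85} × {11, 12}}; |τ_{X×Y}| = 14.

Enumerate products U × V with U ∈ τ_X, V ∈ τ_Y (deduplicated):
  ∅ × ∅ = {} (∅)
  {83} × {11} = {(83,11)}
  {84} × {11} = {(84,11)}
  {83} × {11, 12} = {(83,11), (83,12)}
  {83, 84} × {11} = {(83,11), (84,11)}
  {84} × {11, 12} = {(84,11), (84,12)}
  {83, 84, 85} × {11} = {(83,11), (84,11), (85,11)}
  {83, 84} × {11, 12} = {(83,11), (83,12), (84,11), (84,12)}
  {83, 84, 85} × {11, 12} = {(83,11), (83,12), (84,11), (84,12), (85,11), (85,12)}
These 9 distinct sets form the basis B.
Close under arbitrary unions to get τ_{X×Y}; counting gives |τ_{X×Y}| = 14.


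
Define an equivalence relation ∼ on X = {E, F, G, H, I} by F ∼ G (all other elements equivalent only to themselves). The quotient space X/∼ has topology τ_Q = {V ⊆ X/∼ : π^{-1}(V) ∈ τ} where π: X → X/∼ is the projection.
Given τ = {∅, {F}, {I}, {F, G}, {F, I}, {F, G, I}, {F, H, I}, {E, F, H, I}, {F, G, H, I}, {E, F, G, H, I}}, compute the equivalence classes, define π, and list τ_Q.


X/∼ = {[E], [F=G], [H], [I]}; |τ_Q| = 6.

Equivalence classes: [E], [F=G], [H], [I].
Quotient map π: X → X/∼ sends E ↦ [E], F ↦ [F=G], G ↦ [F=G], H ↦ [H], I ↦ [I].
For each subset V ⊆ X/∼, compute π^{-1}(V) ⊆ X and check whether π^{-1}(V) ∈ τ. V is open in τ_Q iff π^{-1}(V) ∈ τ.
  V = {}: π^{-1}(V) = ∅ ∈ τ ✓.
  V = {[E]}: π^{-1}(V) = {E} ∉ τ ✗.
  V = {[F=G]}: π^{-1}(V) = {F, G} ∈ τ ✓.
  V = {[E], [F=G]}: π^{-1}(V) = {E, F, G} ∉ τ ✗.
  V = {[H]}: π^{-1}(V) = {H} ∉ τ ✗.
  V = {[E], [H]}: π^{-1}(V) = {E, H} ∉ τ ✗.
  V = {[F=G], [H]}: π^{-1}(V) = {F, G, H} ∉ τ ✗.
  V = {[E], [F=G], [H]}: π^{-1}(V) = {E, F, G, H} ∉ τ ✗.
  V = {[I]}: π^{-1}(V) = {I} ∈ τ ✓.
  V = {[E], [I]}: π^{-1}(V) = {E, I} ∉ τ ✗.
  V = {[F=G], [I]}: π^{-1}(V) = {F, G, I} ∈ τ ✓.
  V = {[E], [F=G], [I]}: π^{-1}(V) = {E, F, G, I} ∉ τ ✗.
  V = {[H], [I]}: π^{-1}(V) = {H, I} ∉ τ ✗.
  V = {[E], [H], [I]}: π^{-1}(V) = {E, H, I} ∉ τ ✗.
  V = {[F=G], [H], [I]}: π^{-1}(V) = {F, G, H, I} ∈ τ ✓.
  V = {[E], [F=G], [H], [I]}: π^{-1}(V) = {E, F, G, H, I} ∈ τ ✓.
Open sets in the quotient: τ_Q = {{}, {[F=G]}, {[I]}, {[F=G], [I]}, {[F=G], [H], [I]}, {[E], [F=G], [H], [I]}} (6 elements).


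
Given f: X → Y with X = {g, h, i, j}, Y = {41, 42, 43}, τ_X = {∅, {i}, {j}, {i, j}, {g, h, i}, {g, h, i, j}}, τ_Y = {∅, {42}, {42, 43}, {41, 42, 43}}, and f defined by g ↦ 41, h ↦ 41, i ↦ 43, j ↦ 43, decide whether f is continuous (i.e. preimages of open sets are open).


f IS continuous.

Compute f^{-1}(U) for each U ∈ τ_Y:
  U = ∅: f^{-1}(U) = ∅ ∈ τ_X ✓.
  U = {42}: f^{-1}(U) = ∅ ∈ τ_X ✓.
  U = {42, 43}: f^{-1}(U) = {i, j} ∈ τ_X ✓.
  U = {41, 42, 43}: f^{-1}(U) = {g, h, i, j} ∈ τ_X ✓.
Every preimage lies in τ_X, so f IS continuous.


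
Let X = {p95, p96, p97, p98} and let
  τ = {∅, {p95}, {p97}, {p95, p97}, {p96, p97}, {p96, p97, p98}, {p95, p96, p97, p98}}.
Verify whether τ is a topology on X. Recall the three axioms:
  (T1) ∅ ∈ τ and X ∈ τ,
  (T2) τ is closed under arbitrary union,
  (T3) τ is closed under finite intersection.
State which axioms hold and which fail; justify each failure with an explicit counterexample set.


τ is NOT a topology on X.

Axiom (T1): ∅ ∈ τ? Yes; X ∈ τ? Yes.
Axiom (T2/T3): check pairwise unions and intersections of members of τ.
Counterexample for (T2): {p95} ∪ {p96, p97} = {p95, p96, p97} ∉ τ. Therefore τ is NOT a topology.


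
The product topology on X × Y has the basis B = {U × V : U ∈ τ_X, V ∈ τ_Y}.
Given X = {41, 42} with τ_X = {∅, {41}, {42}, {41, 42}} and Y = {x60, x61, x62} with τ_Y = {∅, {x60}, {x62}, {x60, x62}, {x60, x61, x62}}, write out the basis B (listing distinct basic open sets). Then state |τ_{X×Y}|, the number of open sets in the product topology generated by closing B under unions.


Basis B = {∅ × ∅, {41} × {x60}, {41} × {x62}, {42} × {x60}, {42} × {x62}, {41} × {x60, x62}, {41, 42} × {x60}, {41, 42} × {x62}, {42} × {x60, x62}, {41} × {x60, x61, x62}, {42} × {x60, x61, x62}, {41, 42} × {x60, x62}, {41, 42} × {x60, x61, x62}}; |τ_{X×Y}| = 25.

Enumerate products U × V with U ∈ τ_X, V ∈ τ_Y (deduplicated):
  ∅ × ∅ = {} (∅)
  {41} × {x60} = {(41,x60)}
  {41} × {x62} = {(41,x62)}
  {42} × {x60} = {(42,x60)}
  {42} × {x62} = {(42,x62)}
  {41} × {x60, x62} = {(41,x60), (41,x62)}
  {41, 42} × {x60} = {(41,x60), (42,x60)}
  {41, 42} × {x62} = {(41,x62), (42,x62)}
  {42} × {x60, x62} = {(42,x60), (42,x62)}
  {41} × {x60, x61, x62} = {(41,x60), (41,x61), (41,x62)}
  {42} × {x60, x61, x62} = {(42,x60), (42,x61), (42,x62)}
  {41, 42} × {x60, x62} = {(41,x60), (41,x62), (42,x60), (42,x62)}
  {41, 42} × {x60, x61, x62} = {(41,x60), (41,x61), (41,x62), (42,x60), (42,x61), (42,x62)}
These 13 distinct sets form the basis B.
Close under arbitrary unions to get τ_{X×Y}; counting gives |τ_{X×Y}| = 25.


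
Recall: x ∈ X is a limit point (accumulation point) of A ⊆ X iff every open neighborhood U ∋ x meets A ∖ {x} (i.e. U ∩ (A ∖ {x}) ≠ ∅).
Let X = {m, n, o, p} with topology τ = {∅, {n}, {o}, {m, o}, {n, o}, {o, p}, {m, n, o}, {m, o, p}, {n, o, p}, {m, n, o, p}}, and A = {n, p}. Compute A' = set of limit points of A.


A' = ∅

For each x ∈ X, list the open sets U ∈ τ with x ∈ U, then check whether U ∩ (A ∖ {x}) ≠ ∅ for every such U.
  x = m: open {m, o} ∋ x has {m, o} ∩ (A ∖ {m}) = ∅, so x is NOT a limit point.
  x = n: open {n} ∋ x has {n} ∩ (A ∖ {n}) = ∅, so x is NOT a limit point.
  x = o: open {o} ∋ x has {o} ∩ (A ∖ {o}) = ∅, so x is NOT a limit point.
  x = p: open {o, p} ∋ x has {o, p} ∩ (A ∖ {p}) = ∅, so x is NOT a limit point.
Collecting: A' = ∅.


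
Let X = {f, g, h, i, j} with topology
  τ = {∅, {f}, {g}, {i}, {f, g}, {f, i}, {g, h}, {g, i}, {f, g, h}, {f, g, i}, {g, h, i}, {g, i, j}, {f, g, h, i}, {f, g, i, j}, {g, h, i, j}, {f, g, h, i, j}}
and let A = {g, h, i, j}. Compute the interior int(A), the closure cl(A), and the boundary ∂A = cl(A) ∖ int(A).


int(A) = {g, h, i, j}, cl(A) = {g, h, i, j}, ∂A = ∅.

Closed sets in (X, τ) are complements of opens:
  closed(X, τ) = {∅, {f}, {h}, {j}, {f, h}, {f, j}, {h, j}, {i, j}, {f, h, j}, {f, i, j}, {g, h, j}, {h, i, j}, {f, g, h, j}, {f, h, i, j}, {g, h, i, j}, {f, g, h, i, j}}.
int(A) = ⋃ {U ∈ τ : U ⊆ A}. Opens contained in A: ∅, {g}, {i}, {g, h}, {g, i}, {g, h, i}, {g, i, j}, {g, h, i, j}.
Taking the union of these: int(A) = {g, h, i, j}.
cl(A) = ⋂ {C closed : A ⊆ C}. Closed sets containing A: {g, h, i, j}, {f, g, h, i, j}.
Intersecting these: cl(A) = {g, h, i, j}.
∂A = cl(A) ∖ int(A) = {g, h, i, j} ∖ {g, h, i, j} = ∅.


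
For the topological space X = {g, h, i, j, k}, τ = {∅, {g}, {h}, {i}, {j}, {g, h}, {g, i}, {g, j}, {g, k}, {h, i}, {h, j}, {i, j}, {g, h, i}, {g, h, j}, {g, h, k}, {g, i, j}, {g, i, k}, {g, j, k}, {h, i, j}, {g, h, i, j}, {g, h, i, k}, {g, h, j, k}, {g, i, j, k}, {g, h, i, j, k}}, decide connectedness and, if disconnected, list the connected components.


(X, τ) is disconnected; components = [{h}, {i}, {j}, {g, k}].

Find clopen sets (U ∈ τ with X ∖ U ∈ τ):
  U = ∅, X ∖ U = {g, h, i, j, k} — both open, so U is clopen.
  U = {h}, X ∖ U = {g, i, j, k} — both open, so U is clopen.
  U = {i}, X ∖ U = {g, h, j, k} — both open, so U is clopen.
  U = {j}, X ∖ U = {g, h, i, k} — both open, so U is clopen.
  U = {g, k}, X ∖ U = {h, i, j} — both open, so U is clopen.
  U = {h, i}, X ∖ U = {g, j, k} — both open, so U is clopen.
  U = {h, j}, X ∖ U = {g, i, k} — both open, so U is clopen.
  U = {i, j}, X ∖ U = {g, h, k} — both open, so U is clopen.
  U = {g, h, k}, X ∖ U = {i, j} — both open, so U is clopen.
  U = {g, i, k}, X ∖ U = {h, j} — both open, so U is clopen.
  U = {g, j, k}, X ∖ U = {h, i} — both open, so U is clopen.
  U = {h, i, j}, X ∖ U = {g, k} — both open, so U is clopen.
  U = {g, h, i, k}, X ∖ U = {j} — both open, so U is clopen.
  U = {g, h, j, k}, X ∖ U = {i} — both open, so U is clopen.
  U = {g, i, j, k}, X ∖ U = {h} — both open, so U is clopen.
  U = {g, h, i, j, k}, X ∖ U = ∅ — both open, so U is clopen.
Nontrivial clopen(s) exist: e.g. {h, i, j}. So (X, τ) is disconnected.
Compute connected components by grouping points that agree on all clopens:
  component: {h}
  component: {i}
  component: {j}
  component: {g, k}


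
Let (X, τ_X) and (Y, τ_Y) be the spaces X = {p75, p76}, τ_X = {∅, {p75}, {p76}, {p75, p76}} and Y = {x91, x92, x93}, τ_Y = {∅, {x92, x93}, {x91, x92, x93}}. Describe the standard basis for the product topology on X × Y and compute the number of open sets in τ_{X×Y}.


Basis B = {∅ × ∅, {p75} × {x92, x93}, {p76} × {x92, x93}, {p75} × {x91, x92, x93}, {p76} × {x91, x92, x93}, {p75, p76} × {x92, x93}, {p75, p76} × {x91, x92, x93}}; |τ_{X×Y}| = 9.

Enumerate products U × V with U ∈ τ_X, V ∈ τ_Y (deduplicated):
  ∅ × ∅ = {} (∅)
  {p75} × {x92, x93} = {(p75,x92), (p75,x93)}
  {p76} × {x92, x93} = {(p76,x92), (p76,x93)}
  {p75} × {x91, x92, x93} = {(p75,x91), (p75,x92), (p75,x93)}
  {p76} × {x91, x92, x93} = {(p76,x91), (p76,x92), (p76,x93)}
  {p75, p76} × {x92, x93} = {(p75,x92), (p75,x93), (p76,x92), (p76,x93)}
  {p75, p76} × {x91, x92, x93} = {(p75,x91), (p75,x92), (p75,x93), (p76,x91), (p76,x92), (p76,x93)}
These 7 distinct sets form the basis B.
Close under arbitrary unions to get τ_{X×Y}; counting gives |τ_{X×Y}| = 9.


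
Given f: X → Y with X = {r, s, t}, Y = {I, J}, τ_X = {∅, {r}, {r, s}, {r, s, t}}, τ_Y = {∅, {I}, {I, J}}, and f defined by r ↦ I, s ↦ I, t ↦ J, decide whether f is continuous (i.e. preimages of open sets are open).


f IS continuous.

Compute f^{-1}(U) for each U ∈ τ_Y:
  U = ∅: f^{-1}(U) = ∅ ∈ τ_X ✓.
  U = {I}: f^{-1}(U) = {r, s} ∈ τ_X ✓.
  U = {I, J}: f^{-1}(U) = {r, s, t} ∈ τ_X ✓.
Every preimage lies in τ_X, so f IS continuous.


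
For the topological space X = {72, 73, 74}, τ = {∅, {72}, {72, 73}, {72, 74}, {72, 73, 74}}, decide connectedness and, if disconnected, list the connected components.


(X, τ) is connected.

Find clopen sets (U ∈ τ with X ∖ U ∈ τ):
  U = ∅, X ∖ U = {72, 73, 74} — both open, so U is clopen.
  U = {72, 73, 74}, X ∖ U = ∅ — both open, so U is clopen.
Only trivial clopens (∅ and X) exist, so (X, τ) is connected.
Compute connected components by grouping points that agree on all clopens:
  component: {72, 73, 74}


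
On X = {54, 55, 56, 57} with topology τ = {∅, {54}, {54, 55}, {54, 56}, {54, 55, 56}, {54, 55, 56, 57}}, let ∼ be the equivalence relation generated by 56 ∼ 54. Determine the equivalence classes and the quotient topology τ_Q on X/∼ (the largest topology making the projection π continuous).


X/∼ = {[54=56], [55], [57]}; |τ_Q| = 4.

Equivalence classes: [54=56], [55], [57].
Quotient map π: X → X/∼ sends 54 ↦ [54=56], 55 ↦ [55], 56 ↦ [54=56], 57 ↦ [57].
For each subset V ⊆ X/∼, compute π^{-1}(V) ⊆ X and check whether π^{-1}(V) ∈ τ. V is open in τ_Q iff π^{-1}(V) ∈ τ.
  V = {}: π^{-1}(V) = ∅ ∈ τ ✓.
  V = {[54=56]}: π^{-1}(V) = {54, 56} ∈ τ ✓.
  V = {[55]}: π^{-1}(V) = {55} ∉ τ ✗.
  V = {[54=56], [55]}: π^{-1}(V) = {54, 55, 56} ∈ τ ✓.
  V = {[57]}: π^{-1}(V) = {57} ∉ τ ✗.
  V = {[54=56], [57]}: π^{-1}(V) = {54, 56, 57} ∉ τ ✗.
  V = {[55], [57]}: π^{-1}(V) = {55, 57} ∉ τ ✗.
  V = {[54=56], [55], [57]}: π^{-1}(V) = {54, 55, 56, 57} ∈ τ ✓.
Open sets in the quotient: τ_Q = {{}, {[54=56]}, {[54=56], [55]}, {[54=56], [55], [57]}} (4 elements).


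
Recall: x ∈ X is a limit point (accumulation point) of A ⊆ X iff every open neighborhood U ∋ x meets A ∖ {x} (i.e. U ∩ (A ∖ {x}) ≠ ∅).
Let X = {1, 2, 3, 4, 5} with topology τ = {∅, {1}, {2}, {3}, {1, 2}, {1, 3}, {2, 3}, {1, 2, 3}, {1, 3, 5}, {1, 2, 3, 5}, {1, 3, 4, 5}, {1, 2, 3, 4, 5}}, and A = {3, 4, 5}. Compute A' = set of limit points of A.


A' = {4, 5}

For each x ∈ X, list the open sets U ∈ τ with x ∈ U, then check whether U ∩ (A ∖ {x}) ≠ ∅ for every such U.
  x = 1: open {1} ∋ x has {1} ∩ (A ∖ {1}) = ∅, so x is NOT a limit point.
  x = 2: open {2} ∋ x has {2} ∩ (A ∖ {2}) = ∅, so x is NOT a limit point.
  x = 3: open {3} ∋ x has {3} ∩ (A ∖ {3}) = ∅, so x is NOT a limit point.
  x = 4: opens ∋ x are {1, 3, 4, 5}, {1, 2, 3, 4, 5}; each meets A ∖ {4}, so x IS a limit point.
  x = 5: opens ∋ x are {1, 3, 5}, {1, 2, 3, 5}, {1, 3, 4, 5}, {1, 2, 3, 4, 5}; each meets A ∖ {5}, so x IS a limit point.
Collecting: A' = {4, 5}.


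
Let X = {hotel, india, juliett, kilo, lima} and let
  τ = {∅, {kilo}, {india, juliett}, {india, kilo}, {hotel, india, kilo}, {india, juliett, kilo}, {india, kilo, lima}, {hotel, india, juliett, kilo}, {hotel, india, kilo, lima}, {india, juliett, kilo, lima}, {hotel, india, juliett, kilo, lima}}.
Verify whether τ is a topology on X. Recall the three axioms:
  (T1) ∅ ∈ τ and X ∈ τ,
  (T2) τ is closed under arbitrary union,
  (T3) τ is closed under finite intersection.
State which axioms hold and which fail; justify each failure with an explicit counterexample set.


τ is NOT a topology on X.

Axiom (T1): ∅ ∈ τ? Yes; X ∈ τ? Yes.
Axiom (T2/T3): check pairwise unions and intersections of members of τ.
Counterexample for (T3): {india, juliett} ∩ {india, kilo} = {india} ∉ τ. Therefore τ is NOT a topology.


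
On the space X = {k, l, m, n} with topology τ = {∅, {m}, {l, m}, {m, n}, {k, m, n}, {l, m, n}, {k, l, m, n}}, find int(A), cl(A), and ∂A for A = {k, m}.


int(A) = {m}, cl(A) = {k, l, m, n}, ∂A = {k, l, n}.

Closed sets in (X, τ) are complements of opens:
  closed(X, τ) = {∅, {k}, {l}, {k, l}, {k, n}, {k, l, n}, {k, l, m, n}}.
int(A) = ⋃ {U ∈ τ : U ⊆ A}. Opens contained in A: ∅, {m}.
Taking the union of these: int(A) = {m}.
cl(A) = ⋂ {C closed : A ⊆ C}. Closed sets containing A: {k, l, m, n}.
Intersecting these: cl(A) = {k, l, m, n}.
∂A = cl(A) ∖ int(A) = {k, l, m, n} ∖ {m} = {k, l, n}.


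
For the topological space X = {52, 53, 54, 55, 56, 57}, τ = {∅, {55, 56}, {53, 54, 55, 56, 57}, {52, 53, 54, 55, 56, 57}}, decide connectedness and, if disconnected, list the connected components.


(X, τ) is connected.

Find clopen sets (U ∈ τ with X ∖ U ∈ τ):
  U = ∅, X ∖ U = {52, 53, 54, 55, 56, 57} — both open, so U is clopen.
  U = {52, 53, 54, 55, 56, 57}, X ∖ U = ∅ — both open, so U is clopen.
Only trivial clopens (∅ and X) exist, so (X, τ) is connected.
Compute connected components by grouping points that agree on all clopens:
  component: {52, 53, 54, 55, 56, 57}


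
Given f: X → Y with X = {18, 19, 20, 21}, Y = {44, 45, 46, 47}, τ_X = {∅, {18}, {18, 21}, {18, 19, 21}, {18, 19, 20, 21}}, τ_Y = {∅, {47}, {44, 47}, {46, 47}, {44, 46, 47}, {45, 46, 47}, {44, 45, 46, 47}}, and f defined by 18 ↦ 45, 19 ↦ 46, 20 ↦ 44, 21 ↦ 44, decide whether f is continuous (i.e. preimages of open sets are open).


f is NOT continuous.

Compute f^{-1}(U) for each U ∈ τ_Y:
  U = ∅: f^{-1}(U) = ∅ ∈ τ_X ✓.
  U = {47}: f^{-1}(U) = ∅ ∈ τ_X ✓.
  U = {44, 47}: f^{-1}(U) = {20, 21} ∉ τ_X ✗.
  U = {46, 47}: f^{-1}(U) = {19} ∉ τ_X ✗.
  U = {44, 46, 47}: f^{-1}(U) = {19, 20, 21} ∉ τ_X ✗.
  U = {45, 46, 47}: f^{-1}(U) = {18, 19} ∉ τ_X ✗.
  U = {44, 45, 46, 47}: f^{-1}(U) = {18, 19, 20, 21} ∈ τ_X ✓.
Found U = {44, 47} with f^{-1}(U) = {20, 21} not in τ_X. Therefore f is NOT continuous.


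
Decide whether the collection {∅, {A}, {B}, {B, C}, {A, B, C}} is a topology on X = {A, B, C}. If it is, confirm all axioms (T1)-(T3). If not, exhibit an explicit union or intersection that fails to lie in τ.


τ is NOT a topology on X.

Axiom (T1): ∅ ∈ τ? Yes; X ∈ τ? Yes.
Axiom (T2/T3): check pairwise unions and intersections of members of τ.
Counterexample for (T2): {A} ∪ {B} = {A, B} ∉ τ. Therefore τ is NOT a topology.


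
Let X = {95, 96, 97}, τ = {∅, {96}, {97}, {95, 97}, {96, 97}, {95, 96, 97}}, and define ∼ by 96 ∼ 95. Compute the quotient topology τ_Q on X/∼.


X/∼ = {[95=96], [97]}; |τ_Q| = 3.

Equivalence classes: [95=96], [97].
Quotient map π: X → X/∼ sends 95 ↦ [95=96], 96 ↦ [95=96], 97 ↦ [97].
For each subset V ⊆ X/∼, compute π^{-1}(V) ⊆ X and check whether π^{-1}(V) ∈ τ. V is open in τ_Q iff π^{-1}(V) ∈ τ.
  V = {}: π^{-1}(V) = ∅ ∈ τ ✓.
  V = {[95=96]}: π^{-1}(V) = {95, 96} ∉ τ ✗.
  V = {[97]}: π^{-1}(V) = {97} ∈ τ ✓.
  V = {[95=96], [97]}: π^{-1}(V) = {95, 96, 97} ∈ τ ✓.
Open sets in the quotient: τ_Q = {{}, {[97]}, {[95=96], [97]}} (3 elements).


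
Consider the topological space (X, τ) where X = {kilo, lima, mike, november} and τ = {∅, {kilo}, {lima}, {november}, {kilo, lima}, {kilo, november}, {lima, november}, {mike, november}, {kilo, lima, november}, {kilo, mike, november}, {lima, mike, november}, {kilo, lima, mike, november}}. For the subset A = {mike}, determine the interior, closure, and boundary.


int(A) = ∅, cl(A) = {mike}, ∂A = {mike}.

Closed sets in (X, τ) are complements of opens:
  closed(X, τ) = {∅, {kilo}, {lima}, {mike}, {kilo, lima}, {kilo, mike}, {lima, mike}, {mike, november}, {kilo, lima, mike}, {kilo, mike, november}, {lima, mike, november}, {kilo, lima, mike, november}}.
int(A) = ⋃ {U ∈ τ : U ⊆ A}. Opens contained in A: ∅.
Taking the union of these: int(A) = ∅.
cl(A) = ⋂ {C closed : A ⊆ C}. Closed sets containing A: {mike}, {kilo, mike}, {lima, mike}, {mike, november}, {kilo, lima, mike}, {kilo, mike, november}, {lima, mike, november}, {kilo, lima, mike, november}.
Intersecting these: cl(A) = {mike}.
∂A = cl(A) ∖ int(A) = {mike} ∖ ∅ = {mike}.


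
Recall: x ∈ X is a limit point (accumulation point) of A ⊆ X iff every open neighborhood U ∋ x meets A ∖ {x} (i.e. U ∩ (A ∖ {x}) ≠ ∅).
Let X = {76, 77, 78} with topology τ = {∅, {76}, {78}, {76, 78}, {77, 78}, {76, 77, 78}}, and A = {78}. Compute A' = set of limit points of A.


A' = {77}

For each x ∈ X, list the open sets U ∈ τ with x ∈ U, then check whether U ∩ (A ∖ {x}) ≠ ∅ for every such U.
  x = 76: open {76} ∋ x has {76} ∩ (A ∖ {76}) = ∅, so x is NOT a limit point.
  x = 77: opens ∋ x are {77, 78}, {76, 77, 78}; each meets A ∖ {77}, so x IS a limit point.
  x = 78: open {78} ∋ x has {78} ∩ (A ∖ {78}) = ∅, so x is NOT a limit point.
Collecting: A' = {77}.


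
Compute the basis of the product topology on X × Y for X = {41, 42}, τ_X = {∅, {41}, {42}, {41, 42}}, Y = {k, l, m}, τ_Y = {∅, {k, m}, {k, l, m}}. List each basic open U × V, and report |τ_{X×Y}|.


Basis B = {∅ × ∅, {41} × {k, m}, {42} × {k, m}, {41} × {k, l, m}, {42} × {k, l, m}, {41, 42} × {k, m}, {41, 42} × {k, l, m}}; |τ_{X×Y}| = 9.

Enumerate products U × V with U ∈ τ_X, V ∈ τ_Y (deduplicated):
  ∅ × ∅ = {} (∅)
  {41} × {k, m} = {(41,k), (41,m)}
  {42} × {k, m} = {(42,k), (42,m)}
  {41} × {k, l, m} = {(41,k), (41,l), (41,m)}
  {42} × {k, l, m} = {(42,k), (42,l), (42,m)}
  {41, 42} × {k, m} = {(41,k), (41,m), (42,k), (42,m)}
  {41, 42} × {k, l, m} = {(41,k), (41,l), (41,m), (42,k), (42,l), (42,m)}
These 7 distinct sets form the basis B.
Close under arbitrary unions to get τ_{X×Y}; counting gives |τ_{X×Y}| = 9.


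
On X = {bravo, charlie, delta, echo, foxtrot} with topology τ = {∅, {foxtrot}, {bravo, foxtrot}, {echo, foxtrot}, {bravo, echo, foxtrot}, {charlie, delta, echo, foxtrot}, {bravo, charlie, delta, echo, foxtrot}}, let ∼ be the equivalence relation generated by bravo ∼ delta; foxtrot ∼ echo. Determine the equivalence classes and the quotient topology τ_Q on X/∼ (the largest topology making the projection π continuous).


X/∼ = {[bravo=delta], [charlie], [echo=foxtrot]}; |τ_Q| = 3.

Equivalence classes: [bravo=delta], [charlie], [echo=foxtrot].
Quotient map π: X → X/∼ sends bravo ↦ [bravo=delta], charlie ↦ [charlie], delta ↦ [bravo=delta], echo ↦ [echo=foxtrot], foxtrot ↦ [echo=foxtrot].
For each subset V ⊆ X/∼, compute π^{-1}(V) ⊆ X and check whether π^{-1}(V) ∈ τ. V is open in τ_Q iff π^{-1}(V) ∈ τ.
  V = {}: π^{-1}(V) = ∅ ∈ τ ✓.
  V = {[bravo=delta]}: π^{-1}(V) = {bravo, delta} ∉ τ ✗.
  V = {[charlie]}: π^{-1}(V) = {charlie} ∉ τ ✗.
  V = {[bravo=delta], [charlie]}: π^{-1}(V) = {bravo, charlie, delta} ∉ τ ✗.
  V = {[echo=foxtrot]}: π^{-1}(V) = {echo, foxtrot} ∈ τ ✓.
  V = {[bravo=delta], [echo=foxtrot]}: π^{-1}(V) = {bravo, delta, echo, foxtrot} ∉ τ ✗.
  V = {[charlie], [echo=foxtrot]}: π^{-1}(V) = {charlie, echo, foxtrot} ∉ τ ✗.
  V = {[bravo=delta], [charlie], [echo=foxtrot]}: π^{-1}(V) = {bravo, charlie, delta, echo, foxtrot} ∈ τ ✓.
Open sets in the quotient: τ_Q = {{}, {[echo=foxtrot]}, {[bravo=delta], [charlie], [echo=foxtrot]}} (3 elements).


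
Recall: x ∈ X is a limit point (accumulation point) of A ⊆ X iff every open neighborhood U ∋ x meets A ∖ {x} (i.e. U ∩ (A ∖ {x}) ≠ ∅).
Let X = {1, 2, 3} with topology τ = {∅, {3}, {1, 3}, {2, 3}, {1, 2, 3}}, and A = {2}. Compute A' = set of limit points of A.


A' = ∅

For each x ∈ X, list the open sets U ∈ τ with x ∈ U, then check whether U ∩ (A ∖ {x}) ≠ ∅ for every such U.
  x = 1: open {1, 3} ∋ x has {1, 3} ∩ (A ∖ {1}) = ∅, so x is NOT a limit point.
  x = 2: open {2, 3} ∋ x has {2, 3} ∩ (A ∖ {2}) = ∅, so x is NOT a limit point.
  x = 3: open {3} ∋ x has {3} ∩ (A ∖ {3}) = ∅, so x is NOT a limit point.
Collecting: A' = ∅.


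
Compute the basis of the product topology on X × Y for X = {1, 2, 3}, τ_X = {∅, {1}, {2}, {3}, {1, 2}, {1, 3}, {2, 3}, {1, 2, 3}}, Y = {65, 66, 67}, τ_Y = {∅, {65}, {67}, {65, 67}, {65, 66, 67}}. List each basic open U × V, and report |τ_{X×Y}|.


Basis B = {∅ × ∅, {1} × {65}, {1} × {67}, {2} × {65}, {2} × {67}, {3} × {65}, {3} × {67}, {1} × {65, 67}, {1, 2} × {65}, {1, 3} × {65}, {1, 2} × {67}, {1, 3} × {67}, {2} × {65, 67}, {2, 3} × {65}, {2, 3} × {67}, {3} × {65, 67}, {1} × {65, 66, 67}, {1, 2, 3} × {65}, {1, 2, 3} × {67}, {2} × {65, 66, 67}, {3} × {65, 66, 67}, {1, 2} × {65, 67}, {1, 3} × {65, 67}, {2, 3} × {65, 67}, {1, 2} × {65, 66, 67}, {1, 3} × {65, 66, 67}, {1, 2, 3} × {65, 67}, {2, 3} × {65, 66, 67}, {1, 2, 3} × {65, 66, 67}}; |τ_{X×Y}| = 125.

Enumerate products U × V with U ∈ τ_X, V ∈ τ_Y (deduplicated):
  ∅ × ∅ = {} (∅)
  {1} × {65} = {(1,65)}
  {1} × {67} = {(1,67)}
  {2} × {65} = {(2,65)}
  {2} × {67} = {(2,67)}
  {3} × {65} = {(3,65)}
  {3} × {67} = {(3,67)}
  {1} × {65, 67} = {(1,65), (1,67)}
  {1, 2} × {65} = {(1,65), (2,65)}
  {1, 3} × {65} = {(1,65), (3,65)}
  {1, 2} × {67} = {(1,67), (2,67)}
  {1, 3} × {67} = {(1,67), (3,67)}
  {2} × {65, 67} = {(2,65), (2,67)}
  {2, 3} × {65} = {(2,65), (3,65)}
  {2, 3} × {67} = {(2,67), (3,67)}
  {3} × {65, 67} = {(3,65), (3,67)}
  {1} × {65, 66, 67} = {(1,65), (1,66), (1,67)}
  {1, 2, 3} × {65} = {(1,65), (2,65), (3,65)}
  {1, 2, 3} × {67} = {(1,67), (2,67), (3,67)}
  {2} × {65, 66, 67} = {(2,65), (2,66), (2,67)}
  {3} × {65, 66, 67} = {(3,65), (3,66), (3,67)}
  {1, 2} × {65, 67} = {(1,65), (1,67), (2,65), (2,67)}
  {1, 3} × {65, 67} = {(1,65), (1,67), (3,65), (3,67)}
  {2, 3} × {65, 67} = {(2,65), (2,67), (3,65), (3,67)}
  {1, 2} × {65, 66, 67} = {(1,65), (1,66), (1,67), (2,65), (2,66), (2,67)}
  {1, 3} × {65, 66, 67} = {(1,65), (1,66), (1,67), (3,65), (3,66), (3,67)}
  {1, 2, 3} × {65, 67} = {(1,65), (1,67), (2,65), (2,67), (3,65), (3,67)}
  {2, 3} × {65, 66, 67} = {(2,65), (2,66), (2,67), (3,65), (3,66), (3,67)}
  {1, 2, 3} × {65, 66, 67} = {(1,65), (1,66), (1,67), (2,65), (2,66), (2,67), (3,65), (3,66), (3,67)}
These 29 distinct sets form the basis B.
Close under arbitrary unions to get τ_{X×Y}; counting gives |τ_{X×Y}| = 125.


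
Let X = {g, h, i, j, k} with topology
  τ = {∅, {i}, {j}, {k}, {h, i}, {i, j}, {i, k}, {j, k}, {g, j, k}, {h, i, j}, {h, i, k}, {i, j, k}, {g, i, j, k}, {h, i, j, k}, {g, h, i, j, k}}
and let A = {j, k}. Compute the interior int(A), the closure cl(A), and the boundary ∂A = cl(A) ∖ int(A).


int(A) = {j, k}, cl(A) = {g, j, k}, ∂A = {g}.

Closed sets in (X, τ) are complements of opens:
  closed(X, τ) = {∅, {g}, {h}, {g, h}, {g, j}, {g, k}, {h, i}, {g, h, i}, {g, h, j}, {g, h, k}, {g, j, k}, {g, h, i, j}, {g, h, i, k}, {g, h, j, k}, {g, h, i, j, k}}.
int(A) = ⋃ {U ∈ τ : U ⊆ A}. Opens contained in A: ∅, {j}, {k}, {j, k}.
Taking the union of these: int(A) = {j, k}.
cl(A) = ⋂ {C closed : A ⊆ C}. Closed sets containing A: {g, j, k}, {g, h, j, k}, {g, h, i, j, k}.
Intersecting these: cl(A) = {g, j, k}.
∂A = cl(A) ∖ int(A) = {g, j, k} ∖ {j, k} = {g}.


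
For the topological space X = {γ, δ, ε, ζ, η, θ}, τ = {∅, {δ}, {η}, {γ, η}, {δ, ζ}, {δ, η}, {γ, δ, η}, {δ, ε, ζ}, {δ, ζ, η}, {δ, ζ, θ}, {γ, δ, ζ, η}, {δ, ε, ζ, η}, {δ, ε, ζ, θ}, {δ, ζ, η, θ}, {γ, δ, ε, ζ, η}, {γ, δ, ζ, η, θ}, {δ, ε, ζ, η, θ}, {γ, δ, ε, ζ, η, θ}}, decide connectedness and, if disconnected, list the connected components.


(X, τ) is disconnected; components = [{γ, η}, {δ, ε, ζ, θ}].

Find clopen sets (U ∈ τ with X ∖ U ∈ τ):
  U = ∅, X ∖ U = {γ, δ, ε, ζ, η, θ} — both open, so U is clopen.
  U = {γ, η}, X ∖ U = {δ, ε, ζ, θ} — both open, so U is clopen.
  U = {δ, ε, ζ, θ}, X ∖ U = {γ, η} — both open, so U is clopen.
  U = {γ, δ, ε, ζ, η, θ}, X ∖ U = ∅ — both open, so U is clopen.
Nontrivial clopen(s) exist: e.g. {δ, ε, ζ, θ}. So (X, τ) is disconnected.
Compute connected components by grouping points that agree on all clopens:
  component: {γ, η}
  component: {δ, ε, ζ, θ}


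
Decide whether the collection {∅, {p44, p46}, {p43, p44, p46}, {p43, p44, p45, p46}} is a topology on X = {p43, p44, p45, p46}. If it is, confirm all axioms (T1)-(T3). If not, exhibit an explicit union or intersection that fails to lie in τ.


τ IS a topology on X.

Axiom (T1): ∅ ∈ τ? Yes; X ∈ τ? Yes.
Axiom (T2/T3): check pairwise unions and intersections of members of τ.
All pairwise intersections and unions checked — each lies in τ. Therefore τ satisfies (T1), (T2), (T3): it IS a topology on X.


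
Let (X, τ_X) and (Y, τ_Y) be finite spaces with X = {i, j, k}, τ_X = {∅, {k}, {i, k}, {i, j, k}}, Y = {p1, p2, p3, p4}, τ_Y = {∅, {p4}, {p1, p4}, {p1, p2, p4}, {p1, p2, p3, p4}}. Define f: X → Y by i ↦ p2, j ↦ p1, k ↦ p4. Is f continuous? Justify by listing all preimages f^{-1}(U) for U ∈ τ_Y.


f is NOT continuous.

Compute f^{-1}(U) for each U ∈ τ_Y:
  U = ∅: f^{-1}(U) = ∅ ∈ τ_X ✓.
  U = {p4}: f^{-1}(U) = {k} ∈ τ_X ✓.
  U = {p1, p4}: f^{-1}(U) = {j, k} ∉ τ_X ✗.
  U = {p1, p2, p4}: f^{-1}(U) = {i, j, k} ∈ τ_X ✓.
  U = {p1, p2, p3, p4}: f^{-1}(U) = {i, j, k} ∈ τ_X ✓.
Found U = {p1, p4} with f^{-1}(U) = {j, k} not in τ_X. Therefore f is NOT continuous.


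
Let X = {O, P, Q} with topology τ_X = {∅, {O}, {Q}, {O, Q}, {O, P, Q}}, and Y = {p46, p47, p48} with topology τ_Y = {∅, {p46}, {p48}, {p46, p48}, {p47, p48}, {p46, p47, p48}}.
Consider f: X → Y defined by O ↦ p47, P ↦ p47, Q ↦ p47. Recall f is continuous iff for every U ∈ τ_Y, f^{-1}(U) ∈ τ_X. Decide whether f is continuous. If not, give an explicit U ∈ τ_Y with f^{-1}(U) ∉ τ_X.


f IS continuous.

Compute f^{-1}(U) for each U ∈ τ_Y:
  U = ∅: f^{-1}(U) = ∅ ∈ τ_X ✓.
  U = {p46}: f^{-1}(U) = ∅ ∈ τ_X ✓.
  U = {p48}: f^{-1}(U) = ∅ ∈ τ_X ✓.
  U = {p46, p48}: f^{-1}(U) = ∅ ∈ τ_X ✓.
  U = {p47, p48}: f^{-1}(U) = {O, P, Q} ∈ τ_X ✓.
  U = {p46, p47, p48}: f^{-1}(U) = {O, P, Q} ∈ τ_X ✓.
Every preimage lies in τ_X, so f IS continuous.


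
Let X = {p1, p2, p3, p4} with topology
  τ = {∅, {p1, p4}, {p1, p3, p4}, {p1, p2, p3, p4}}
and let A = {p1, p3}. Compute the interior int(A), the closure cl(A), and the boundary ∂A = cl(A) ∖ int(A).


int(A) = ∅, cl(A) = {p1, p2, p3, p4}, ∂A = {p1, p2, p3, p4}.

Closed sets in (X, τ) are complements of opens:
  closed(X, τ) = {∅, {p2}, {p2, p3}, {p1, p2, p3, p4}}.
int(A) = ⋃ {U ∈ τ : U ⊆ A}. Opens contained in A: ∅.
Taking the union of these: int(A) = ∅.
cl(A) = ⋂ {C closed : A ⊆ C}. Closed sets containing A: {p1, p2, p3, p4}.
Intersecting these: cl(A) = {p1, p2, p3, p4}.
∂A = cl(A) ∖ int(A) = {p1, p2, p3, p4} ∖ ∅ = {p1, p2, p3, p4}.


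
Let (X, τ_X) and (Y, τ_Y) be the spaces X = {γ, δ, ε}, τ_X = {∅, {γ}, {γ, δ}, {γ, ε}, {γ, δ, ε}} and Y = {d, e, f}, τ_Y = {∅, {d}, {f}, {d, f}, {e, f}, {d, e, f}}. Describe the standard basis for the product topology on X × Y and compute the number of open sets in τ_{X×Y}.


Basis B = {∅ × ∅, {γ} × {d}, {γ} × {f}, {γ} × {d, f}, {γ, δ} × {d}, {γ, ε} × {d}, {γ} × {e, f}, {γ, δ} × {f}, {γ, ε} × {f}, {γ} × {d, e, f}, {γ, δ, ε} × {d}, {γ, δ, ε} × {f}, {γ, δ} × {d, f}, {γ, ε} × {d, f}, {γ, δ} × {e, f}, {γ, ε} × {e, f}, {γ, δ} × {d, e, f}, {γ, ε} × {d, e, f}, {γ, δ, ε} × {d, f}, {γ, δ, ε} × {e, f}, {γ, δ, ε} × {d, e, f}}; |τ_{X×Y}| = 70.

Enumerate products U × V with U ∈ τ_X, V ∈ τ_Y (deduplicated):
  ∅ × ∅ = {} (∅)
  {γ} × {d} = {(γ,d)}
  {γ} × {f} = {(γ,f)}
  {γ} × {d, f} = {(γ,d), (γ,f)}
  {γ, δ} × {d} = {(γ,d), (δ,d)}
  {γ, ε} × {d} = {(γ,d), (ε,d)}
  {γ} × {e, f} = {(γ,e), (γ,f)}
  {γ, δ} × {f} = {(γ,f), (δ,f)}
  {γ, ε} × {f} = {(γ,f), (ε,f)}
  {γ} × {d, e, f} = {(γ,d), (γ,e), (γ,f)}
  {γ, δ, ε} × {d} = {(γ,d), (δ,d), (ε,d)}
  {γ, δ, ε} × {f} = {(γ,f), (δ,f), (ε,f)}
  {γ, δ} × {d, f} = {(γ,d), (γ,f), (δ,d), (δ,f)}
  {γ, ε} × {d, f} = {(γ,d), (γ,f), (ε,d), (ε,f)}
  {γ, δ} × {e, f} = {(γ,e), (γ,f), (δ,e), (δ,f)}
  {γ, ε} × {e, f} = {(γ,e), (γ,f), (ε,e), (ε,f)}
  {γ, δ} × {d, e, f} = {(γ,d), (γ,e), (γ,f), (δ,d), (δ,e), (δ,f)}
  {γ, ε} × {d, e, f} = {(γ,d), (γ,e), (γ,f), (ε,d), (ε,e), (ε,f)}
  {γ, δ, ε} × {d, f} = {(γ,d), (γ,f), (δ,d), (δ,f), (ε,d), (ε,f)}
  {γ, δ, ε} × {e, f} = {(γ,e), (γ,f), (δ,e), (δ,f), (ε,e), (ε,f)}
  {γ, δ, ε} × {d, e, f} = {(γ,d), (γ,e), (γ,f), (δ,d), (δ,e), (δ,f), (ε,d), (ε,e), (ε,f)}
These 21 distinct sets form the basis B.
Close under arbitrary unions to get τ_{X×Y}; counting gives |τ_{X×Y}| = 70.
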